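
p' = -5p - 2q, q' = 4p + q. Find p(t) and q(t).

p(t) = -c_1e^(-t) - c_2e^(-3t), q(t) = 2c_1e^(-t) + c_2e^(-3t)

Coefficient matrix A = [[-5, -2], [4, 1]].
Characteristic polynomial det(A - λI) = λ^2 + 4λ + 3 = 0.
Eigenvalues λ = -1, -3.
For λ=-1: (A-λI) row 1 is [-4, -2], so an eigenvector is (-1, 2).
For λ=-3: (A-λI) row 1 is [-2, -2], so an eigenvector is (-1, 1).
General solution: c_1e^(-t)(-1,2) + c_2e^(-3t)(-1,1).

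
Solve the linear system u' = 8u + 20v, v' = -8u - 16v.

Coefficient matrix A = [[8, 20], [-8, -16]].
Characteristic polynomial det(A - λI) = λ^2 + 8λ + 32 = 0.
Eigenvalues λ = -4 ± 4i (complex conjugate pair).
For λ=-4+4i: an eigenvector is (-1,1) - i(2,-1) = (-1 - 2i, 1 + i).
A real fundamental pair from Re and Im of e^((-4+4i)t)v: X_1 = e^(-4t)(cos(4t)·(-1,1) + sin(4t)·(2,-1)), X_2 = e^(-4t)(sin(4t)·(-1,1) - cos(4t)·(2,-1)).
General solution: c_1X_1 + c_2X_2.

u(t) = 2c_1e^(-4t)sin(4t) - c_1e^(-4t)cos(4t) - c_2e^(-4t)sin(4t) - 2c_2e^(-4t)cos(4t), v(t) = -c_1e^(-4t)sin(4t) + c_1e^(-4t)cos(4t) + c_2e^(-4t)sin(4t) + c_2e^(-4t)cos(4t)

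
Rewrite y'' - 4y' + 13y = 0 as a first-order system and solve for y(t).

y(t) = C_1e^(2t)cos(3t) + C_2e^(2t)sin(3t)

Let x_1 = y, x_2 = y'. Then x_1' = x_2 and x_2' = -13x_1 + 4x_2.
A = [[0,1],[-13,4]]; det(A-λI) = λ^2 - 4λ + 13.
Eigenvalues λ = 2 ± 3i.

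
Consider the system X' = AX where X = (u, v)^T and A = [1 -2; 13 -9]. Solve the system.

Coefficient matrix A = [[1, -2], [13, -9]].
Characteristic polynomial det(A - λI) = λ^2 + 8λ + 17 = 0.
Eigenvalues λ = -4 ± i (complex conjugate pair).
For λ=-4+i: an eigenvector is (1,3) - i(-1,-2) = (1 + i, 3 + 2i).
A real fundamental pair from Re and Im of e^((-4+i)t)v: X_1 = e^(-4t)(cos(t)·(1,3) + sin(t)·(-1,-2)), X_2 = e^(-4t)(sin(t)·(1,3) - cos(t)·(-1,-2)).
General solution: K_1X_1 + K_2X_2.

u(t) = -K_1e^(-4t)sin(t) + K_1e^(-4t)cos(t) + K_2e^(-4t)sin(t) + K_2e^(-4t)cos(t), v(t) = -2K_1e^(-4t)sin(t) + 3K_1e^(-4t)cos(t) + 3K_2e^(-4t)sin(t) + 2K_2e^(-4t)cos(t)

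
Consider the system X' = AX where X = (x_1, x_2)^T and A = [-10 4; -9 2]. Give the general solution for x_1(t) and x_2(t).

x_1(t) = -2K_1e^(-4t) - 2K_2te^(-4t) + K_2e^(-4t), x_2(t) = -3K_1e^(-4t) - 3K_2te^(-4t) + K_2e^(-4t)

Coefficient matrix A = [[-10, 4], [-9, 2]].
Characteristic polynomial det(A - λI) = λ^2 + 8λ + 16 = 0.
Single eigenvalue λ = -4 with algebraic multiplicity 2.
Eigenvector v = (-2,-3); generalized eigenvector w with (A-λI)w=v is (1,1).
General solution: e^(-4t)[K_1·v + K_2·(t·v + w)].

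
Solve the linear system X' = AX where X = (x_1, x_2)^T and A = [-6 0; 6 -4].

Coefficient matrix A = [[-6, 0], [6, -4]].
Characteristic polynomial det(A - λI) = λ^2 + 10λ + 24 = 0.
Eigenvalues λ = -6, -4.
For λ=-6: (A-λI) row 2 is [6, 2], so an eigenvector is (-1, 3).
For λ=-4: (A-λI) row 1 is [-2, 0], so an eigenvector is (0, -1).
General solution: C_1e^(-6t)(-1,3) + C_2e^(-4t)(0,-1).

x_1(t) = -C_1e^(-6t), x_2(t) = 3C_1e^(-6t) - C_2e^(-4t)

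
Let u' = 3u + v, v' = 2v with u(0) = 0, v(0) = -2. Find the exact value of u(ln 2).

A = [[3,1],[0,2]]; eigenvalues λ = 3, 2.
Eigenvectors: (-1,0) for λ=3, (-1,1) for λ=2.
From the initial condition, c_1 = 2, c_2 = -2.
u(ln 2) = (2)(2^3)(-1) + (-2)(2^2)(-1) = -8.

-8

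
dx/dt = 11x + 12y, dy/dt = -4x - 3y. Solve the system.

x(t) = 2c_1e^(5t) - 3c_2e^(3t), y(t) = -c_1e^(5t) + 2c_2e^(3t)

Coefficient matrix A = [[11, 12], [-4, -3]].
Characteristic polynomial det(A - λI) = λ^2 - 8λ + 15 = 0.
Eigenvalues λ = 5, 3.
For λ=5: (A-λI) row 1 is [6, 12], so an eigenvector is (2, -1).
For λ=3: (A-λI) row 1 is [8, 12], so an eigenvector is (-3, 2).
General solution: c_1e^(5t)(2,-1) + c_2e^(3t)(-3,2).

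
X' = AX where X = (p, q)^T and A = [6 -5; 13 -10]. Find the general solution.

p(t) = -K_1e^(-2t)sin(t) - 2K_1e^(-2t)cos(t) - 2K_2e^(-2t)sin(t) + K_2e^(-2t)cos(t), q(t) = -2K_1e^(-2t)sin(t) - 3K_1e^(-2t)cos(t) - 3K_2e^(-2t)sin(t) + 2K_2e^(-2t)cos(t)

Coefficient matrix A = [[6, -5], [13, -10]].
Characteristic polynomial det(A - λI) = λ^2 + 4λ + 5 = 0.
Eigenvalues λ = -2 ± i (complex conjugate pair).
For λ=-2+i: an eigenvector is (-2,-3) - i(-1,-2) = (-2 + i, -3 + 2i).
A real fundamental pair from Re and Im of e^((-2+i)t)v: X_1 = e^(-2t)(cos(t)·(-2,-3) + sin(t)·(-1,-2)), X_2 = e^(-2t)(sin(t)·(-2,-3) - cos(t)·(-1,-2)).
General solution: K_1X_1 + K_2X_2.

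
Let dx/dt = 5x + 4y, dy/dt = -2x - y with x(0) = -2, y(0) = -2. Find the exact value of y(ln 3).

90

A = [[5,4],[-2,-1]]; eigenvalues λ = 1, 3.
Eigenvectors: (-1,1) for λ=1, (-2,1) for λ=3.
From the initial condition, c_1 = -6, c_2 = 4.
y(ln 3) = (-6)(3^1)(1) + (4)(3^3)(1) = 90.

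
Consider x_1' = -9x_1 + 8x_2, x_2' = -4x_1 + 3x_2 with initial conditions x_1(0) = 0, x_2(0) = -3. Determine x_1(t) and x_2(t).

Coefficient matrix A = [[-9, 8], [-4, 3]].
Characteristic polynomial det(A - λI) = λ^2 + 6λ + 5 = 0.
Eigenvalues λ = -5, -1.
For λ=-5: (A-λI) row 1 is [-4, 8], so an eigenvector is (2, 1).
For λ=-1: (A-λI) row 1 is [-8, 8], so an eigenvector is (-1, -1).
General solution: K_1e^(-5t)(2,1) + K_2e^(-t)(-1,-1).
Applying x_1(0)=0, x_2(0)=-3 gives K_1=3, K_2=6.

x_1(t) = -6e^(-t) + 6e^(-5t), x_2(t) = -6e^(-t) + 3e^(-5t)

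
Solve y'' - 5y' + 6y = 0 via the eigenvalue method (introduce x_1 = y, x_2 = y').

Let x_1 = y, x_2 = y'. Then x_1' = x_2 and x_2' = -6x_1 + 5x_2.
A = [[0,1],[-6,5]]; det(A-λI) = λ^2 - 5λ + 6.
Eigenvalues λ = 2, 3 with eigenvectors (1,2), (1,3).

y(t) = K_1e^(2t) + K_2e^(3t)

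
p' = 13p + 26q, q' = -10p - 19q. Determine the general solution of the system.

Coefficient matrix A = [[13, 26], [-10, -19]].
Characteristic polynomial det(A - λI) = λ^2 + 6λ + 13 = 0.
Eigenvalues λ = -3 ± 2i (complex conjugate pair).
For λ=-3+2i: an eigenvector is (-3,2) - i(2,-1) = (-3 - 2i, 2 + i).
A real fundamental pair from Re and Im of e^((-3+2i)t)v: X_1 = e^(-3t)(cos(2t)·(-3,2) + sin(2t)·(2,-1)), X_2 = e^(-3t)(sin(2t)·(-3,2) - cos(2t)·(2,-1)).
General solution: C_1X_1 + C_2X_2.

p(t) = 2C_1e^(-3t)sin(2t) - 3C_1e^(-3t)cos(2t) - 3C_2e^(-3t)sin(2t) - 2C_2e^(-3t)cos(2t), q(t) = -C_1e^(-3t)sin(2t) + 2C_1e^(-3t)cos(2t) + 2C_2e^(-3t)sin(2t) + C_2e^(-3t)cos(2t)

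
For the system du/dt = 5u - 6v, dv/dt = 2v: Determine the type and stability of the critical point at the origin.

unstable node

A = [[5,-6],[0,2]]; det(A-λI) = λ^2 - 7λ + 10.
λ = 2, 5: both positive.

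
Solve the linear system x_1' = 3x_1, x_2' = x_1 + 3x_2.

x_1(t) = c_2e^(3t), x_2(t) = c_1e^(3t) + c_2te^(3t) - c_2e^(3t)

Coefficient matrix A = [[3, 0], [1, 3]].
Characteristic polynomial det(A - λI) = λ^2 - 6λ + 9 = 0.
Single eigenvalue λ = 3 with algebraic multiplicity 2.
Eigenvector v = (0,1); generalized eigenvector w with (A-λI)w=v is (1,-1).
General solution: e^(3t)[c_1·v + c_2·(t·v + w)].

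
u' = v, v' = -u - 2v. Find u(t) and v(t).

u(t) = -C_1e^(-t) - C_2te^(-t) - C_2e^(-t), v(t) = C_1e^(-t) + C_2te^(-t)

Coefficient matrix A = [[0, 1], [-1, -2]].
Characteristic polynomial det(A - λI) = λ^2 + 2λ + 1 = 0.
Single eigenvalue λ = -1 with algebraic multiplicity 2.
Eigenvector v = (-1,1); generalized eigenvector w with (A-λI)w=v is (-1,0).
General solution: e^(-t)[C_1·v + C_2·(t·v + w)].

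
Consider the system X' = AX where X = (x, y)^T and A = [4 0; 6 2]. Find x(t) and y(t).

Coefficient matrix A = [[4, 0], [6, 2]].
Characteristic polynomial det(A - λI) = λ^2 - 6λ + 8 = 0.
Eigenvalues λ = 2, 4.
For λ=2: (A-λI) row 1 is [2, 0], so an eigenvector is (0, -1).
For λ=4: (A-λI) row 2 is [6, -2], so an eigenvector is (1, 3).
General solution: K_1e^(2t)(0,-1) + K_2e^(4t)(1,3).

x(t) = K_2e^(4t), y(t) = -K_1e^(2t) + 3K_2e^(4t)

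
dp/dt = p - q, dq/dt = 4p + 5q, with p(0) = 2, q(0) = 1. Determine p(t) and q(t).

Coefficient matrix A = [[1, -1], [4, 5]].
Characteristic polynomial det(A - λI) = λ^2 - 6λ + 9 = 0.
Single eigenvalue λ = 3 with algebraic multiplicity 2.
Eigenvector v = (-1,2); generalized eigenvector w with (A-λI)w=v is (1,-1).
General solution: e^(3t)[C_1·v + C_2·(t·v + w)].
Applying p(0)=2, q(0)=1 gives C_1=3, C_2=5.

p(t) = -5te^(3t) + 2e^(3t), q(t) = 10te^(3t) + e^(3t)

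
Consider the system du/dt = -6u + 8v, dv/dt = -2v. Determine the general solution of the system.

Coefficient matrix A = [[-6, 8], [0, -2]].
Characteristic polynomial det(A - λI) = λ^2 + 8λ + 12 = 0.
Eigenvalues λ = -2, -6.
For λ=-2: (A-λI) row 1 is [-4, 8], so an eigenvector is (2, 1).
For λ=-6: (A-λI) row 1 is [0, 8], so an eigenvector is (-1, 0).
General solution: c_1e^(-2t)(2,1) + c_2e^(-6t)(-1,0).

u(t) = 2c_1e^(-2t) - c_2e^(-6t), v(t) = c_1e^(-2t)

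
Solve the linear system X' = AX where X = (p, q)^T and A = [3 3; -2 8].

p(t) = K_1e^(6t) + 3K_2e^(5t), q(t) = K_1e^(6t) + 2K_2e^(5t)

Coefficient matrix A = [[3, 3], [-2, 8]].
Characteristic polynomial det(A - λI) = λ^2 - 11λ + 30 = 0.
Eigenvalues λ = 6, 5.
For λ=6: (A-λI) row 1 is [-3, 3], so an eigenvector is (1, 1).
For λ=5: (A-λI) row 1 is [-2, 3], so an eigenvector is (3, 2).
General solution: K_1e^(6t)(1,1) + K_2e^(5t)(3,2).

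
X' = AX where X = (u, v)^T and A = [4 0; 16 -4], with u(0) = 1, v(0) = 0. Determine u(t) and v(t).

Coefficient matrix A = [[4, 0], [16, -4]].
Characteristic polynomial det(A - λI) = λ^2 - 16 = 0.
Eigenvalues λ = -4, 4.
For λ=-4: (A-λI) row 1 is [8, 0], so an eigenvector is (0, -1).
For λ=4: (A-λI) row 2 is [16, -8], so an eigenvector is (1, 2).
General solution: C_1e^(-4t)(0,-1) + C_2e^(4t)(1,2).
Applying u(0)=1, v(0)=0 gives C_1=2, C_2=1.

u(t) = e^(4t), v(t) = 2e^(4t) - 2e^(-4t)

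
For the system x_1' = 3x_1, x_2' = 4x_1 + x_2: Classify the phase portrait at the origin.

unstable node

A = [[3,0],[4,1]]; det(A-λI) = λ^2 - 4λ + 3.
λ = 1, 3: both positive.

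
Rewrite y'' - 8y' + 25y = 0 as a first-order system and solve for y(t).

y(t) = C_1e^(4t)cos(3t) + C_2e^(4t)sin(3t)

Let x_1 = y, x_2 = y'. Then x_1' = x_2 and x_2' = -25x_1 + 8x_2.
A = [[0,1],[-25,8]]; det(A-λI) = λ^2 - 8λ + 25.
Eigenvalues λ = 4 ± 3i.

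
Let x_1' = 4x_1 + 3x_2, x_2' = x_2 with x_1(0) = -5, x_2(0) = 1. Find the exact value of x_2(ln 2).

A = [[4,3],[0,1]]; eigenvalues λ = 1, 4.
Eigenvectors: (1,-1) for λ=1, (-1,0) for λ=4.
From the initial condition, c_1 = -1, c_2 = 4.
x_2(ln 2) = (-1)(2^1)(-1) + (4)(2^4)(0) = 2.

2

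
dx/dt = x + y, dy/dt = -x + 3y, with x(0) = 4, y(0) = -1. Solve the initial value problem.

Coefficient matrix A = [[1, 1], [-1, 3]].
Characteristic polynomial det(A - λI) = λ^2 - 4λ + 4 = 0.
Single eigenvalue λ = 2 with algebraic multiplicity 2.
Eigenvector v = (1,1); generalized eigenvector w with (A-λI)w=v is (2,3).
General solution: e^(2t)[c_1·v + c_2·(t·v + w)].
Applying x(0)=4, y(0)=-1 gives c_1=14, c_2=-5.

x(t) = -5te^(2t) + 4e^(2t), y(t) = -5te^(2t) - e^(2t)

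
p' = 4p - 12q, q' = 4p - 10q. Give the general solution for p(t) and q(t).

Coefficient matrix A = [[4, -12], [4, -10]].
Characteristic polynomial det(A - λI) = λ^2 + 6λ + 8 = 0.
Eigenvalues λ = -4, -2.
For λ=-4: (A-λI) row 1 is [8, -12], so an eigenvector is (3, 2).
For λ=-2: (A-λI) row 1 is [6, -12], so an eigenvector is (2, 1).
General solution: K_1e^(-4t)(3,2) + K_2e^(-2t)(2,1).

p(t) = 3K_1e^(-4t) + 2K_2e^(-2t), q(t) = 2K_1e^(-4t) + K_2e^(-2t)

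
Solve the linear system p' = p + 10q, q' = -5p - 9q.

p(t) = K_1e^(-4t)sin(5t) + K_1e^(-4t)cos(5t) + K_2e^(-4t)sin(5t) - K_2e^(-4t)cos(5t), q(t) = -K_1e^(-4t)sin(5t) + K_2e^(-4t)cos(5t)

Coefficient matrix A = [[1, 10], [-5, -9]].
Characteristic polynomial det(A - λI) = λ^2 + 8λ + 41 = 0.
Eigenvalues λ = -4 ± 5i (complex conjugate pair).
For λ=-4+5i: an eigenvector is (1,0) - i(1,-1) = (1 - i, 0 + i).
A real fundamental pair from Re and Im of e^((-4+5i)t)v: X_1 = e^(-4t)(cos(5t)·(1,0) + sin(5t)·(1,-1)), X_2 = e^(-4t)(sin(5t)·(1,0) - cos(5t)·(1,-1)).
General solution: K_1X_1 + K_2X_2.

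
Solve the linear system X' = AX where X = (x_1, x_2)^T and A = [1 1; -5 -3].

x_1(t) = -c_1e^(-t)cos(t) - c_2e^(-t)sin(t), x_2(t) = c_1e^(-t)sin(t) + 2c_1e^(-t)cos(t) + 2c_2e^(-t)sin(t) - c_2e^(-t)cos(t)

Coefficient matrix A = [[1, 1], [-5, -3]].
Characteristic polynomial det(A - λI) = λ^2 + 2λ + 2 = 0.
Eigenvalues λ = -1 ± i (complex conjugate pair).
For λ=-1+i: an eigenvector is (-1,2) - i(0,1) = (-1, 2 - i).
A real fundamental pair from Re and Im of e^((-1+i)t)v: X_1 = e^(-t)(cos(t)·(-1,2) + sin(t)·(0,1)), X_2 = e^(-t)(sin(t)·(-1,2) - cos(t)·(0,1)).
General solution: c_1X_1 + c_2X_2.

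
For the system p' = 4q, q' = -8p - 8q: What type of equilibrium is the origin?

A = [[0,4],[-8,-8]]; det(A-λI) = λ^2 + 8λ + 32.
λ = -4 ± 4i: negative real part.

stable spiral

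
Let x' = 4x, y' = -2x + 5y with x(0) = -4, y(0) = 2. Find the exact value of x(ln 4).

-1024

A = [[4,0],[-2,5]]; eigenvalues λ = 4, 5.
Eigenvectors: (-1,-2) for λ=4, (0,1) for λ=5.
From the initial condition, c_1 = 4, c_2 = 10.
x(ln 4) = (4)(4^4)(-1) + (10)(4^5)(0) = -1024.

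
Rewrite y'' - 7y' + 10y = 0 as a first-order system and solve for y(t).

y(t) = K_1e^(5t) + K_2e^(2t)

Let x_1 = y, x_2 = y'. Then x_1' = x_2 and x_2' = -10x_1 + 7x_2.
A = [[0,1],[-10,7]]; det(A-λI) = λ^2 - 7λ + 10.
Eigenvalues λ = 5, 2 with eigenvectors (1,5), (1,2).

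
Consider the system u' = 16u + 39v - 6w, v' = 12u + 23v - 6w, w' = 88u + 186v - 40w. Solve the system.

u(t) = K_1e^(4t) - 3K_2e^(-t) - 3K_3e^(-4t), v(t) = K_2e^(-t) + 2K_3e^(-4t), w(t) = 2K_1e^(4t) - 2K_2e^(-t) + 3K_3e^(-4t)

Coefficient matrix A = [[16, 39, -6], [12, 23, -6], [88, 186, -40]].
det(A - λI) = 0 gives eigenvalues λ = 4, -1, -4.
For λ=4: eigenvector (1,0,2).
For λ=-1: eigenvector (-3,1,-2).
For λ=-4: eigenvector (-3,2,3).
General solution: K_1e^(4t)(1,0,2) + K_2e^(-t)(-3,1,-2) + K_3e^(-4t)(-3,2,3).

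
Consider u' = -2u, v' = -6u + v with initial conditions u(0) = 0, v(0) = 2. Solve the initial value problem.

Coefficient matrix A = [[-2, 0], [-6, 1]].
Characteristic polynomial det(A - λI) = λ^2 + λ - 2 = 0.
Eigenvalues λ = 1, -2.
For λ=1: (A-λI) row 1 is [-3, 0], so an eigenvector is (0, 1).
For λ=-2: (A-λI) row 2 is [-6, 3], so an eigenvector is (-1, -2).
General solution: C_1e^(t)(0,1) + C_2e^(-2t)(-1,-2).
Applying u(0)=0, v(0)=2 gives C_1=2, C_2=0.

u(t) = 0, v(t) = 2e^(t)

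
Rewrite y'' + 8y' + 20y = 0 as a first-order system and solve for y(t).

Let x_1 = y, x_2 = y'. Then x_1' = x_2 and x_2' = -20x_1 - 8x_2.
A = [[0,1],[-20,-8]]; det(A-λI) = λ^2 + 8λ + 20.
Eigenvalues λ = -4 ± 2i.

y(t) = C_1e^(-4t)cos(2t) + C_2e^(-4t)sin(2t)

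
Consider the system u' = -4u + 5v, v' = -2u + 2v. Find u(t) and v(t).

u(t) = -2K_1e^(-t)sin(t) - K_1e^(-t)cos(t) - K_2e^(-t)sin(t) + 2K_2e^(-t)cos(t), v(t) = -K_1e^(-t)sin(t) - K_1e^(-t)cos(t) - K_2e^(-t)sin(t) + K_2e^(-t)cos(t)

Coefficient matrix A = [[-4, 5], [-2, 2]].
Characteristic polynomial det(A - λI) = λ^2 + 2λ + 2 = 0.
Eigenvalues λ = -1 ± i (complex conjugate pair).
For λ=-1+i: an eigenvector is (-1,-1) - i(-2,-1) = (-1 + 2i, -1 + i).
A real fundamental pair from Re and Im of e^((-1+i)t)v: X_1 = e^(-t)(cos(t)·(-1,-1) + sin(t)·(-2,-1)), X_2 = e^(-t)(sin(t)·(-1,-1) - cos(t)·(-2,-1)).
General solution: K_1X_1 + K_2X_2.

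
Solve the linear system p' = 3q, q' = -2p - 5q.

p(t) = K_1e^(-3t) + 3K_2e^(-2t), q(t) = -K_1e^(-3t) - 2K_2e^(-2t)

Coefficient matrix A = [[0, 3], [-2, -5]].
Characteristic polynomial det(A - λI) = λ^2 + 5λ + 6 = 0.
Eigenvalues λ = -3, -2.
For λ=-3: (A-λI) row 1 is [3, 3], so an eigenvector is (1, -1).
For λ=-2: (A-λI) row 1 is [2, 3], so an eigenvector is (3, -2).
General solution: K_1e^(-3t)(1,-1) + K_2e^(-2t)(3,-2).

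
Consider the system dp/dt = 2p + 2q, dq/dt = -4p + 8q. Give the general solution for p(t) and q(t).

p(t) = -C_1e^(4t) - C_2e^(6t), q(t) = -C_1e^(4t) - 2C_2e^(6t)

Coefficient matrix A = [[2, 2], [-4, 8]].
Characteristic polynomial det(A - λI) = λ^2 - 10λ + 24 = 0.
Eigenvalues λ = 4, 6.
For λ=4: (A-λI) row 1 is [-2, 2], so an eigenvector is (-1, -1).
For λ=6: (A-λI) row 1 is [-4, 2], so an eigenvector is (-1, -2).
General solution: C_1e^(4t)(-1,-1) + C_2e^(6t)(-1,-2).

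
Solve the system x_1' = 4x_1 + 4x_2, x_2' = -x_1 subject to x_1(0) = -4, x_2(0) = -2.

x_1(t) = -16te^(2t) - 4e^(2t), x_2(t) = 8te^(2t) - 2e^(2t)

Coefficient matrix A = [[4, 4], [-1, 0]].
Characteristic polynomial det(A - λI) = λ^2 - 4λ + 4 = 0.
Single eigenvalue λ = 2 with algebraic multiplicity 2.
Eigenvector v = (-2,1); generalized eigenvector w with (A-λI)w=v is (1,-1).
General solution: e^(2t)[K_1·v + K_2·(t·v + w)].
Applying x_1(0)=-4, x_2(0)=-2 gives K_1=6, K_2=8.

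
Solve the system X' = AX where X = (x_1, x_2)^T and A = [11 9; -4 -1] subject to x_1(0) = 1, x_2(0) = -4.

x_1(t) = -30te^(5t) + e^(5t), x_2(t) = 20te^(5t) - 4e^(5t)

Coefficient matrix A = [[11, 9], [-4, -1]].
Characteristic polynomial det(A - λI) = λ^2 - 10λ + 25 = 0.
Single eigenvalue λ = 5 with algebraic multiplicity 2.
Eigenvector v = (3,-2); generalized eigenvector w with (A-λI)w=v is (2,-1).
General solution: e^(5t)[c_1·v + c_2·(t·v + w)].
Applying x_1(0)=1, x_2(0)=-4 gives c_1=7, c_2=-10.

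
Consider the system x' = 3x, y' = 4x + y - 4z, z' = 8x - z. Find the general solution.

x(t) = K_1e^(3t), y(t) = -2K_1e^(3t) + K_2e^(t) + 2K_3e^(-t), z(t) = 2K_1e^(3t) + K_3e^(-t)

Coefficient matrix A = [[3, 0, 0], [4, 1, -4], [8, 0, -1]].
det(A - λI) = 0 gives eigenvalues λ = 3, 1, -1.
For λ=3: eigenvector (1,-2,2).
For λ=1: eigenvector (0,1,0).
For λ=-1: eigenvector (0,2,1).
General solution: K_1e^(3t)(1,-2,2) + K_2e^(t)(0,1,0) + K_3e^(-t)(0,2,1).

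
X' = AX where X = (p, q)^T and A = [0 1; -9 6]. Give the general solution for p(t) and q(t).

Coefficient matrix A = [[0, 1], [-9, 6]].
Characteristic polynomial det(A - λI) = λ^2 - 6λ + 9 = 0.
Single eigenvalue λ = 3 with algebraic multiplicity 2.
Eigenvector v = (-1,-3); generalized eigenvector w with (A-λI)w=v is (1,2).
General solution: e^(3t)[c_1·v + c_2·(t·v + w)].

p(t) = -c_1e^(3t) - c_2te^(3t) + c_2e^(3t), q(t) = -3c_1e^(3t) - 3c_2te^(3t) + 2c_2e^(3t)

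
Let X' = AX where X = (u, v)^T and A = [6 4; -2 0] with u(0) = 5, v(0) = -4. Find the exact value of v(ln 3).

-108

A = [[6,4],[-2,0]]; eigenvalues λ = 2, 4.
Eigenvectors: (-1,1) for λ=2, (-2,1) for λ=4.
From the initial condition, c_1 = -3, c_2 = -1.
v(ln 3) = (-3)(3^2)(1) + (-1)(3^4)(1) = -108.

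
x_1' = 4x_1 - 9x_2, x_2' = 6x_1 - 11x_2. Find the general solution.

x_1(t) = 3C_1e^(-2t) - C_2e^(-5t), x_2(t) = 2C_1e^(-2t) - C_2e^(-5t)

Coefficient matrix A = [[4, -9], [6, -11]].
Characteristic polynomial det(A - λI) = λ^2 + 7λ + 10 = 0.
Eigenvalues λ = -2, -5.
For λ=-2: (A-λI) row 1 is [6, -9], so an eigenvector is (3, 2).
For λ=-5: (A-λI) row 1 is [9, -9], so an eigenvector is (-1, -1).
General solution: C_1e^(-2t)(3,2) + C_2e^(-5t)(-1,-1).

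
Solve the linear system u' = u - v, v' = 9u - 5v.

Coefficient matrix A = [[1, -1], [9, -5]].
Characteristic polynomial det(A - λI) = λ^2 + 4λ + 4 = 0.
Single eigenvalue λ = -2 with algebraic multiplicity 2.
Eigenvector v = (1,3); generalized eigenvector w with (A-λI)w=v is (0,-1).
General solution: e^(-2t)[c_1·v + c_2·(t·v + w)].

u(t) = c_1e^(-2t) + c_2te^(-2t), v(t) = 3c_1e^(-2t) + 3c_2te^(-2t) - c_2e^(-2t)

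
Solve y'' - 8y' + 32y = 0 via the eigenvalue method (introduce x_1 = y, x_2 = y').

y(t) = K_1e^(4t)cos(4t) + K_2e^(4t)sin(4t)

Let x_1 = y, x_2 = y'. Then x_1' = x_2 and x_2' = -32x_1 + 8x_2.
A = [[0,1],[-32,8]]; det(A-λI) = λ^2 - 8λ + 32.
Eigenvalues λ = 4 ± 4i.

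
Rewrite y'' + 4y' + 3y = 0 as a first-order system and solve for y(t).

Let x_1 = y, x_2 = y'. Then x_1' = x_2 and x_2' = -3x_1 - 4x_2.
A = [[0,1],[-3,-4]]; det(A-λI) = λ^2 + 4λ + 3.
Eigenvalues λ = -3, -1 with eigenvectors (1,-3), (1,-1).

y(t) = c_1e^(-3t) + c_2e^(-t)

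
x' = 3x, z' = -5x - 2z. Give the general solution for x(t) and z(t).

x(t) = -c_2e^(3t), z(t) = -c_1e^(-2t) + c_2e^(3t)

Coefficient matrix A = [[3, 0], [-5, -2]].
Characteristic polynomial det(A - λI) = λ^2 - λ - 6 = 0.
Eigenvalues λ = -2, 3.
For λ=-2: (A-λI) row 1 is [5, 0], so an eigenvector is (0, -1).
For λ=3: (A-λI) row 2 is [-5, -5], so an eigenvector is (-1, 1).
General solution: c_1e^(-2t)(0,-1) + c_2e^(3t)(-1,1).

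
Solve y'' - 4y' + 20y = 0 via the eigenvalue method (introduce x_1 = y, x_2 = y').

Let x_1 = y, x_2 = y'. Then x_1' = x_2 and x_2' = -20x_1 + 4x_2.
A = [[0,1],[-20,4]]; det(A-λI) = λ^2 - 4λ + 20.
Eigenvalues λ = 2 ± 4i.

y(t) = C_1e^(2t)cos(4t) + C_2e^(2t)sin(4t)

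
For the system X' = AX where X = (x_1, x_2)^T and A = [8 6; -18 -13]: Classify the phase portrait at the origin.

A = [[8,6],[-18,-13]]; det(A-λI) = λ^2 + 5λ + 4.
λ = -1, -4: both negative.

stable node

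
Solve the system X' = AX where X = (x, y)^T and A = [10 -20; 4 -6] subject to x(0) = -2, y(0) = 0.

x(t) = -4e^(2t)sin(4t) - 2e^(2t)cos(4t), y(t) = -2e^(2t)sin(4t)

Coefficient matrix A = [[10, -20], [4, -6]].
Characteristic polynomial det(A - λI) = λ^2 - 4λ + 20 = 0.
Eigenvalues λ = 2 ± 4i (complex conjugate pair).
For λ=2+4i: an eigenvector is (1,0) - i(2,1) = (1 - 2i, 0 - i).
A real fundamental pair from Re and Im of e^((2+4i)t)v: X_1 = e^(2t)(cos(4t)·(1,0) + sin(4t)·(2,1)), X_2 = e^(2t)(sin(4t)·(1,0) - cos(4t)·(2,1)).
General solution: K_1X_1 + K_2X_2.
Applying x(0)=-2, y(0)=0 gives K_1=-2, K_2=0.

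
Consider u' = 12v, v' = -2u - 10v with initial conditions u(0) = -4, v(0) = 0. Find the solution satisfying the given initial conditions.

Coefficient matrix A = [[0, 12], [-2, -10]].
Characteristic polynomial det(A - λI) = λ^2 + 10λ + 24 = 0.
Eigenvalues λ = -6, -4.
For λ=-6: (A-λI) row 1 is [6, 12], so an eigenvector is (2, -1).
For λ=-4: (A-λI) row 1 is [4, 12], so an eigenvector is (-3, 1).
General solution: K_1e^(-6t)(2,-1) + K_2e^(-4t)(-3,1).
Applying u(0)=-4, v(0)=0 gives K_1=4, K_2=4.

u(t) = -12e^(-4t) + 8e^(-6t), v(t) = 4e^(-4t) - 4e^(-6t)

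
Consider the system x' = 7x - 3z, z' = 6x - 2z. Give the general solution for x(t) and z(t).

x(t) = K_1e^(4t) + K_2e^(t), z(t) = K_1e^(4t) + 2K_2e^(t)

Coefficient matrix A = [[7, -3], [6, -2]].
Characteristic polynomial det(A - λI) = λ^2 - 5λ + 4 = 0.
Eigenvalues λ = 4, 1.
For λ=4: (A-λI) row 1 is [3, -3], so an eigenvector is (1, 1).
For λ=1: (A-λI) row 1 is [6, -3], so an eigenvector is (1, 2).
General solution: K_1e^(4t)(1,1) + K_2e^(t)(1,2).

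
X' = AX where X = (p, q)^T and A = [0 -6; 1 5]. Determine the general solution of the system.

p(t) = -2c_1e^(3t) - 3c_2e^(2t), q(t) = c_1e^(3t) + c_2e^(2t)

Coefficient matrix A = [[0, -6], [1, 5]].
Characteristic polynomial det(A - λI) = λ^2 - 5λ + 6 = 0.
Eigenvalues λ = 3, 2.
For λ=3: (A-λI) row 1 is [-3, -6], so an eigenvector is (-2, 1).
For λ=2: (A-λI) row 1 is [-2, -6], so an eigenvector is (-3, 1).
General solution: c_1e^(3t)(-2,1) + c_2e^(2t)(-3,1).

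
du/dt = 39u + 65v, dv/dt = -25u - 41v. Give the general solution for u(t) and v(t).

u(t) = -3C_1e^(-t)sin(5t) - 2C_1e^(-t)cos(5t) - 2C_2e^(-t)sin(5t) + 3C_2e^(-t)cos(5t), v(t) = 2C_1e^(-t)sin(5t) + C_1e^(-t)cos(5t) + C_2e^(-t)sin(5t) - 2C_2e^(-t)cos(5t)

Coefficient matrix A = [[39, 65], [-25, -41]].
Characteristic polynomial det(A - λI) = λ^2 + 2λ + 26 = 0.
Eigenvalues λ = -1 ± 5i (complex conjugate pair).
For λ=-1+5i: an eigenvector is (-2,1) - i(-3,2) = (-2 + 3i, 1 - 2i).
A real fundamental pair from Re and Im of e^((-1+5i)t)v: X_1 = e^(-t)(cos(5t)·(-2,1) + sin(5t)·(-3,2)), X_2 = e^(-t)(sin(5t)·(-2,1) - cos(5t)·(-3,2)).
General solution: C_1X_1 + C_2X_2.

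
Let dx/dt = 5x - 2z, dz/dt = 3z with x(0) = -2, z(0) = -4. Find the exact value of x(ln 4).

A = [[5,-2],[0,3]]; eigenvalues λ = 3, 5.
Eigenvectors: (1,1) for λ=3, (-1,0) for λ=5.
From the initial condition, c_1 = -4, c_2 = -2.
x(ln 4) = (-4)(4^3)(1) + (-2)(4^5)(-1) = 1792.

1792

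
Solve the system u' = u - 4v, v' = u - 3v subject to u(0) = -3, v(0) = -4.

u(t) = 10te^(-t) - 3e^(-t), v(t) = 5te^(-t) - 4e^(-t)

Coefficient matrix A = [[1, -4], [1, -3]].
Characteristic polynomial det(A - λI) = λ^2 + 2λ + 1 = 0.
Single eigenvalue λ = -1 with algebraic multiplicity 2.
Eigenvector v = (-2,-1); generalized eigenvector w with (A-λI)w=v is (3,2).
General solution: e^(-t)[C_1·v + C_2·(t·v + w)].
Applying u(0)=-3, v(0)=-4 gives C_1=-6, C_2=-5.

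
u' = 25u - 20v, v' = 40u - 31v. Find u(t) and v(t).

Coefficient matrix A = [[25, -20], [40, -31]].
Characteristic polynomial det(A - λI) = λ^2 + 6λ + 25 = 0.
Eigenvalues λ = -3 ± 4i (complex conjugate pair).
For λ=-3+4i: an eigenvector is (-1,-1) - i(-2,-3) = (-1 + 2i, -1 + 3i).
A real fundamental pair from Re and Im of e^((-3+4i)t)v: X_1 = e^(-3t)(cos(4t)·(-1,-1) + sin(4t)·(-2,-3)), X_2 = e^(-3t)(sin(4t)·(-1,-1) - cos(4t)·(-2,-3)).
General solution: c_1X_1 + c_2X_2.

u(t) = -2c_1e^(-3t)sin(4t) - c_1e^(-3t)cos(4t) - c_2e^(-3t)sin(4t) + 2c_2e^(-3t)cos(4t), v(t) = -3c_1e^(-3t)sin(4t) - c_1e^(-3t)cos(4t) - c_2e^(-3t)sin(4t) + 3c_2e^(-3t)cos(4t)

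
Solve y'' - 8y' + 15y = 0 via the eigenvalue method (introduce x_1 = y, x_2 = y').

Let x_1 = y, x_2 = y'. Then x_1' = x_2 and x_2' = -15x_1 + 8x_2.
A = [[0,1],[-15,8]]; det(A-λI) = λ^2 - 8λ + 15.
Eigenvalues λ = 5, 3 with eigenvectors (1,5), (1,3).

y(t) = K_1e^(5t) + K_2e^(3t)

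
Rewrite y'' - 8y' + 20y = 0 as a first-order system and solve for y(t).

y(t) = C_1e^(4t)cos(2t) + C_2e^(4t)sin(2t)

Let x_1 = y, x_2 = y'. Then x_1' = x_2 and x_2' = -20x_1 + 8x_2.
A = [[0,1],[-20,8]]; det(A-λI) = λ^2 - 8λ + 20.
Eigenvalues λ = 4 ± 2i.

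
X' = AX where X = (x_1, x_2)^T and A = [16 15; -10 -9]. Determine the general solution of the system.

x_1(t) = -K_1e^(t) + 3K_2e^(6t), x_2(t) = K_1e^(t) - 2K_2e^(6t)

Coefficient matrix A = [[16, 15], [-10, -9]].
Characteristic polynomial det(A - λI) = λ^2 - 7λ + 6 = 0.
Eigenvalues λ = 1, 6.
For λ=1: (A-λI) row 1 is [15, 15], so an eigenvector is (-1, 1).
For λ=6: (A-λI) row 1 is [10, 15], so an eigenvector is (3, -2).
General solution: K_1e^(t)(-1,1) + K_2e^(6t)(3,-2).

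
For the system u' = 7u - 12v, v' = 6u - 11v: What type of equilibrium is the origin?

saddle

A = [[7,-12],[6,-11]]; det(A-λI) = λ^2 + 4λ - 5.
λ = -5, 1: opposite signs.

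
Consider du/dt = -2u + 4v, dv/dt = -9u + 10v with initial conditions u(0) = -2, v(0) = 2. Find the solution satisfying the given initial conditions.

u(t) = 20te^(4t) - 2e^(4t), v(t) = 30te^(4t) + 2e^(4t)

Coefficient matrix A = [[-2, 4], [-9, 10]].
Characteristic polynomial det(A - λI) = λ^2 - 8λ + 16 = 0.
Single eigenvalue λ = 4 with algebraic multiplicity 2.
Eigenvector v = (2,3); generalized eigenvector w with (A-λI)w=v is (-1,-1).
General solution: e^(4t)[K_1·v + K_2·(t·v + w)].
Applying u(0)=-2, v(0)=2 gives K_1=4, K_2=10.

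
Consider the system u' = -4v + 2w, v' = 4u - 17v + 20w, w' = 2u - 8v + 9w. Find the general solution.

Coefficient matrix A = [[0, -4, 2], [4, -17, 20], [2, -8, 9]].
det(A - λI) = 0 gives eigenvalues λ = -4, -1, -3.
For λ=-4: eigenvector (-3,-4,-2).
For λ=-1: eigenvector (4,1,0).
For λ=-3: eigenvector (2,2,1).
General solution: K_1e^(-4t)(-3,-4,-2) + K_2e^(-t)(4,1,0) + K_3e^(-3t)(2,2,1).

u(t) = -3K_1e^(-4t) + 4K_2e^(-t) + 2K_3e^(-3t), v(t) = -4K_1e^(-4t) + K_2e^(-t) + 2K_3e^(-3t), w(t) = -2K_1e^(-4t) + K_3e^(-3t)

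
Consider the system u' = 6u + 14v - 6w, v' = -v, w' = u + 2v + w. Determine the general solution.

Coefficient matrix A = [[6, 14, -6], [0, -1, 0], [1, 2, 1]].
det(A - λI) = 0 gives eigenvalues λ = 3, -1, 4.
For λ=3: eigenvector (2,0,1).
For λ=-1: eigenvector (-2,1,0).
For λ=4: eigenvector (3,0,1).
General solution: C_1e^(3t)(2,0,1) + C_2e^(-t)(-2,1,0) + C_3e^(4t)(3,0,1).

u(t) = 2C_1e^(3t) - 2C_2e^(-t) + 3C_3e^(4t), v(t) = C_2e^(-t), w(t) = C_1e^(3t) + C_3e^(4t)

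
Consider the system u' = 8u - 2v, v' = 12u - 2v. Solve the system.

Coefficient matrix A = [[8, -2], [12, -2]].
Characteristic polynomial det(A - λI) = λ^2 - 6λ + 8 = 0.
Eigenvalues λ = 2, 4.
For λ=2: (A-λI) row 1 is [6, -2], so an eigenvector is (1, 3).
For λ=4: (A-λI) row 1 is [4, -2], so an eigenvector is (1, 2).
General solution: C_1e^(2t)(1,3) + C_2e^(4t)(1,2).

u(t) = C_1e^(2t) + C_2e^(4t), v(t) = 3C_1e^(2t) + 2C_2e^(4t)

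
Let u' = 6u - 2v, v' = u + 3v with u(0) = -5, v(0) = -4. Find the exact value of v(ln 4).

-1792

A = [[6,-2],[1,3]]; eigenvalues λ = 4, 5.
Eigenvectors: (-1,-1) for λ=4, (-2,-1) for λ=5.
From the initial condition, c_1 = 3, c_2 = 1.
v(ln 4) = (3)(4^4)(-1) + (1)(4^5)(-1) = -1792.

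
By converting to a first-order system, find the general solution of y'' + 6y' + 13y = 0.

y(t) = C_1e^(-3t)cos(2t) + C_2e^(-3t)sin(2t)

Let x_1 = y, x_2 = y'. Then x_1' = x_2 and x_2' = -13x_1 - 6x_2.
A = [[0,1],[-13,-6]]; det(A-λI) = λ^2 + 6λ + 13.
Eigenvalues λ = -3 ± 2i.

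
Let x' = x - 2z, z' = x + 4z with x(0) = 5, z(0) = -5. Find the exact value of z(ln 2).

A = [[1,-2],[1,4]]; eigenvalues λ = 3, 2.
Eigenvectors: (1,-1) for λ=3, (-2,1) for λ=2.
From the initial condition, c_1 = 5, c_2 = 0.
z(ln 2) = (5)(2^3)(-1) + (0)(2^2)(1) = -40.

-40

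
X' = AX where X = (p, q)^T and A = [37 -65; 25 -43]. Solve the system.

p(t) = 3C_1e^(-3t)sin(5t) + 2C_1e^(-3t)cos(5t) + 2C_2e^(-3t)sin(5t) - 3C_2e^(-3t)cos(5t), q(t) = 2C_1e^(-3t)sin(5t) + C_1e^(-3t)cos(5t) + C_2e^(-3t)sin(5t) - 2C_2e^(-3t)cos(5t)

Coefficient matrix A = [[37, -65], [25, -43]].
Characteristic polynomial det(A - λI) = λ^2 + 6λ + 34 = 0.
Eigenvalues λ = -3 ± 5i (complex conjugate pair).
For λ=-3+5i: an eigenvector is (2,1) - i(3,2) = (2 - 3i, 1 - 2i).
A real fundamental pair from Re and Im of e^((-3+5i)t)v: X_1 = e^(-3t)(cos(5t)·(2,1) + sin(5t)·(3,2)), X_2 = e^(-3t)(sin(5t)·(2,1) - cos(5t)·(3,2)).
General solution: C_1X_1 + C_2X_2.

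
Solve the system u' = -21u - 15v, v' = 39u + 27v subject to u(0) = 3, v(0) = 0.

Coefficient matrix A = [[-21, -15], [39, 27]].
Characteristic polynomial det(A - λI) = λ^2 - 6λ + 18 = 0.
Eigenvalues λ = 3 ± 3i (complex conjugate pair).
For λ=3+3i: an eigenvector is (-1,2) - i(-2,3) = (-1 + 2i, 2 - 3i).
A real fundamental pair from Re and Im of e^((3+3i)t)v: X_1 = e^(3t)(cos(3t)·(-1,2) + sin(3t)·(-2,3)), X_2 = e^(3t)(sin(3t)·(-1,2) - cos(3t)·(-2,3)).
General solution: C_1X_1 + C_2X_2.
Applying u(0)=3, v(0)=0 gives C_1=9, C_2=6.

u(t) = -24e^(3t)sin(3t) + 3e^(3t)cos(3t), v(t) = 39e^(3t)sin(3t)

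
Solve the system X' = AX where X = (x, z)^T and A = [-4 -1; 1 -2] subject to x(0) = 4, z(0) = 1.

x(t) = -5te^(-3t) + 4e^(-3t), z(t) = 5te^(-3t) + e^(-3t)

Coefficient matrix A = [[-4, -1], [1, -2]].
Characteristic polynomial det(A - λI) = λ^2 + 6λ + 9 = 0.
Single eigenvalue λ = -3 with algebraic multiplicity 2.
Eigenvector v = (1,-1); generalized eigenvector w with (A-λI)w=v is (1,-2).
General solution: e^(-3t)[C_1·v + C_2·(t·v + w)].
Applying x(0)=4, z(0)=1 gives C_1=9, C_2=-5.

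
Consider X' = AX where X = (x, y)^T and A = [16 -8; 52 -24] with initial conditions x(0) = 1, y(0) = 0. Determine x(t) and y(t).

Coefficient matrix A = [[16, -8], [52, -24]].
Characteristic polynomial det(A - λI) = λ^2 + 8λ + 32 = 0.
Eigenvalues λ = -4 ± 4i (complex conjugate pair).
For λ=-4+4i: an eigenvector is (1,2) - i(1,3) = (1 - i, 2 - 3i).
A real fundamental pair from Re and Im of e^((-4+4i)t)v: X_1 = e^(-4t)(cos(4t)·(1,2) + sin(4t)·(1,3)), X_2 = e^(-4t)(sin(4t)·(1,2) - cos(4t)·(1,3)).
General solution: K_1X_1 + K_2X_2.
Applying x(0)=1, y(0)=0 gives K_1=3, K_2=2.

x(t) = 5e^(-4t)sin(4t) + e^(-4t)cos(4t), y(t) = 13e^(-4t)sin(4t)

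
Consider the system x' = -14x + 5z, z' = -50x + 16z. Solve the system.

Coefficient matrix A = [[-14, 5], [-50, 16]].
Characteristic polynomial det(A - λI) = λ^2 - 2λ + 26 = 0.
Eigenvalues λ = 1 ± 5i (complex conjugate pair).
For λ=1+5i: an eigenvector is (0,-1) - i(-1,-3) = (0 + i, -1 + 3i).
A real fundamental pair from Re and Im of e^((1+5i)t)v: X_1 = e^(t)(cos(5t)·(0,-1) + sin(5t)·(-1,-3)), X_2 = e^(t)(sin(5t)·(0,-1) - cos(5t)·(-1,-3)).
General solution: c_1X_1 + c_2X_2.

x(t) = -c_1e^(t)sin(5t) + c_2e^(t)cos(5t), z(t) = -3c_1e^(t)sin(5t) - c_1e^(t)cos(5t) - c_2e^(t)sin(5t) + 3c_2e^(t)cos(5t)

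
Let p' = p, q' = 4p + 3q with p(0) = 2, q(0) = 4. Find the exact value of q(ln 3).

A = [[1,0],[4,3]]; eigenvalues λ = 1, 3.
Eigenvectors: (1,-2) for λ=1, (0,1) for λ=3.
From the initial condition, c_1 = 2, c_2 = 8.
q(ln 3) = (2)(3^1)(-2) + (8)(3^3)(1) = 204.

204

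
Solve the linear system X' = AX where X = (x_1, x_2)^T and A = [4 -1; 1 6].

Coefficient matrix A = [[4, -1], [1, 6]].
Characteristic polynomial det(A - λI) = λ^2 - 10λ + 25 = 0.
Single eigenvalue λ = 5 with algebraic multiplicity 2.
Eigenvector v = (1,-1); generalized eigenvector w with (A-λI)w=v is (-3,2).
General solution: e^(5t)[K_1·v + K_2·(t·v + w)].

x_1(t) = K_1e^(5t) + K_2te^(5t) - 3K_2e^(5t), x_2(t) = -K_1e^(5t) - K_2te^(5t) + 2K_2e^(5t)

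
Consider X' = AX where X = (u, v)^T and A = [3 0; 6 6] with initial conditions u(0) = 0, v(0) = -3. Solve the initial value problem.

u(t) = 0, v(t) = -3e^(6t)

Coefficient matrix A = [[3, 0], [6, 6]].
Characteristic polynomial det(A - λI) = λ^2 - 9λ + 18 = 0.
Eigenvalues λ = 6, 3.
For λ=6: (A-λI) row 1 is [-3, 0], so an eigenvector is (0, 1).
For λ=3: (A-λI) row 2 is [6, 3], so an eigenvector is (-1, 2).
General solution: c_1e^(6t)(0,1) + c_2e^(3t)(-1,2).
Applying u(0)=0, v(0)=-3 gives c_1=-3, c_2=0.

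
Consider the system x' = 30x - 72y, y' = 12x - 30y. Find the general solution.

Coefficient matrix A = [[30, -72], [12, -30]].
Characteristic polynomial det(A - λI) = λ^2 - 36 = 0.
Eigenvalues λ = -6, 6.
For λ=-6: (A-λI) row 1 is [36, -72], so an eigenvector is (-2, -1).
For λ=6: (A-λI) row 1 is [24, -72], so an eigenvector is (3, 1).
General solution: C_1e^(-6t)(-2,-1) + C_2e^(6t)(3,1).

x(t) = -2C_1e^(-6t) + 3C_2e^(6t), y(t) = -C_1e^(-6t) + C_2e^(6t)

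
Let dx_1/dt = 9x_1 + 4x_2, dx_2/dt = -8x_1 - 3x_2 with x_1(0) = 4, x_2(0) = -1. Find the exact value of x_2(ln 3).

A = [[9,4],[-8,-3]]; eigenvalues λ = 5, 1.
Eigenvectors: (-1,1) for λ=5, (1,-2) for λ=1.
From the initial condition, c_1 = -7, c_2 = -3.
x_2(ln 3) = (-7)(3^5)(1) + (-3)(3^1)(-2) = -1683.

-1683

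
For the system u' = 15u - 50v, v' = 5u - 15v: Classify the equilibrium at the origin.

center

A = [[15,-50],[5,-15]]; det(A-λI) = λ^2 + 25.
λ = 0 ± 5i: zero real part.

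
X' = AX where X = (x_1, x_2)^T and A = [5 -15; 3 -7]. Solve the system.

Coefficient matrix A = [[5, -15], [3, -7]].
Characteristic polynomial det(A - λI) = λ^2 + 2λ + 10 = 0.
Eigenvalues λ = -1 ± 3i (complex conjugate pair).
For λ=-1+3i: an eigenvector is (-1,0) - i(-2,-1) = (-1 + 2i, 0 + i).
A real fundamental pair from Re and Im of e^((-1+3i)t)v: X_1 = e^(-t)(cos(3t)·(-1,0) + sin(3t)·(-2,-1)), X_2 = e^(-t)(sin(3t)·(-1,0) - cos(3t)·(-2,-1)).
General solution: c_1X_1 + c_2X_2.

x_1(t) = -2c_1e^(-t)sin(3t) - c_1e^(-t)cos(3t) - c_2e^(-t)sin(3t) + 2c_2e^(-t)cos(3t), x_2(t) = -c_1e^(-t)sin(3t) + c_2e^(-t)cos(3t)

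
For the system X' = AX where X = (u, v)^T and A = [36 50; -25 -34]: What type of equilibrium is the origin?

A = [[36,50],[-25,-34]]; det(A-λI) = λ^2 - 2λ + 26.
λ = 1 ± 5i: positive real part.

unstable spiral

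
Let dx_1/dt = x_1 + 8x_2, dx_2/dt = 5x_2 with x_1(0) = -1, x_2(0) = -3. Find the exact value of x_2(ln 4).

-3072

A = [[1,8],[0,5]]; eigenvalues λ = 1, 5.
Eigenvectors: (-1,0) for λ=1, (2,1) for λ=5.
From the initial condition, c_1 = -5, c_2 = -3.
x_2(ln 4) = (-5)(4^1)(0) + (-3)(4^5)(1) = -3072.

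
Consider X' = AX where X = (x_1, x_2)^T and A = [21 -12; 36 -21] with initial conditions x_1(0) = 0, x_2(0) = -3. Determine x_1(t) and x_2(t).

Coefficient matrix A = [[21, -12], [36, -21]].
Characteristic polynomial det(A - λI) = λ^2 - 9 = 0.
Eigenvalues λ = 3, -3.
For λ=3: (A-λI) row 1 is [18, -12], so an eigenvector is (-2, -3).
For λ=-3: (A-λI) row 1 is [24, -12], so an eigenvector is (-1, -2).
General solution: C_1e^(3t)(-2,-3) + C_2e^(-3t)(-1,-2).
Applying x_1(0)=0, x_2(0)=-3 gives C_1=-3, C_2=6.

x_1(t) = 6e^(3t) - 6e^(-3t), x_2(t) = 9e^(3t) - 12e^(-3t)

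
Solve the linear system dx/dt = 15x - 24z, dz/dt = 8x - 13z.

Coefficient matrix A = [[15, -24], [8, -13]].
Characteristic polynomial det(A - λI) = λ^2 - 2λ - 3 = 0.
Eigenvalues λ = -1, 3.
For λ=-1: (A-λI) row 1 is [16, -24], so an eigenvector is (-3, -2).
For λ=3: (A-λI) row 1 is [12, -24], so an eigenvector is (2, 1).
General solution: c_1e^(-t)(-3,-2) + c_2e^(3t)(2,1).

x(t) = -3c_1e^(-t) + 2c_2e^(3t), z(t) = -2c_1e^(-t) + c_2e^(3t)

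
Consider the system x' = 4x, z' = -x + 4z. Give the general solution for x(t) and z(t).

x(t) = -C_2e^(4t), z(t) = C_1e^(4t) + C_2te^(4t) + C_2e^(4t)

Coefficient matrix A = [[4, 0], [-1, 4]].
Characteristic polynomial det(A - λI) = λ^2 - 8λ + 16 = 0.
Single eigenvalue λ = 4 with algebraic multiplicity 2.
Eigenvector v = (0,1); generalized eigenvector w with (A-λI)w=v is (-1,1).
General solution: e^(4t)[C_1·v + C_2·(t·v + w)].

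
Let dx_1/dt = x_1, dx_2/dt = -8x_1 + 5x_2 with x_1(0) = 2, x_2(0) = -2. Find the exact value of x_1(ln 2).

A = [[1,0],[-8,5]]; eigenvalues λ = 5, 1.
Eigenvectors: (0,1) for λ=5, (-1,-2) for λ=1.
From the initial condition, c_1 = -6, c_2 = -2.
x_1(ln 2) = (-6)(2^5)(0) + (-2)(2^1)(-1) = 4.

4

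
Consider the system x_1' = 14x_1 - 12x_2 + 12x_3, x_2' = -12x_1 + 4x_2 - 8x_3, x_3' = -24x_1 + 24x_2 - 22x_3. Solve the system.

x_1(t) = 3C_1e^(2t) - 2C_2e^(-4t) - 3C_3e^(-2t), x_2(t) = -2C_1e^(2t) + C_2e^(-4t) + 2C_3e^(-2t), x_3(t) = -5C_1e^(2t) + 4C_2e^(-4t) + 6C_3e^(-2t)

Coefficient matrix A = [[14, -12, 12], [-12, 4, -8], [-24, 24, -22]].
det(A - λI) = 0 gives eigenvalues λ = 2, -4, -2.
For λ=2: eigenvector (3,-2,-5).
For λ=-4: eigenvector (-2,1,4).
For λ=-2: eigenvector (-3,2,6).
General solution: C_1e^(2t)(3,-2,-5) + C_2e^(-4t)(-2,1,4) + C_3e^(-2t)(-3,2,6).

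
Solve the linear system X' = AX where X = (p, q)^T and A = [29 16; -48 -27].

p(t) = -K_1e^(-3t) - 2K_2e^(5t), q(t) = 2K_1e^(-3t) + 3K_2e^(5t)

Coefficient matrix A = [[29, 16], [-48, -27]].
Characteristic polynomial det(A - λI) = λ^2 - 2λ - 15 = 0.
Eigenvalues λ = -3, 5.
For λ=-3: (A-λI) row 1 is [32, 16], so an eigenvector is (-1, 2).
For λ=5: (A-λI) row 1 is [24, 16], so an eigenvector is (-2, 3).
General solution: K_1e^(-3t)(-1,2) + K_2e^(5t)(-2,3).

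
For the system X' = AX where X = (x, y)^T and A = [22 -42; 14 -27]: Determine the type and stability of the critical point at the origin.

saddle

A = [[22,-42],[14,-27]]; det(A-λI) = λ^2 + 5λ - 6.
λ = -6, 1: opposite signs.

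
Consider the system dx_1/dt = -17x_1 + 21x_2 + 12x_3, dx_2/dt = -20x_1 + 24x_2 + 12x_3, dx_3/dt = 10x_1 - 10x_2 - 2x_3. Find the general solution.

x_1(t) = K_1e^(4t) - 3K_2e^(3t) - 2K_3e^(-2t), x_2(t) = K_1e^(4t) - 4K_2e^(3t) - 2K_3e^(-2t), x_3(t) = 2K_2e^(3t) + K_3e^(-2t)

Coefficient matrix A = [[-17, 21, 12], [-20, 24, 12], [10, -10, -2]].
det(A - λI) = 0 gives eigenvalues λ = 4, 3, -2.
For λ=4: eigenvector (1,1,0).
For λ=3: eigenvector (-3,-4,2).
For λ=-2: eigenvector (-2,-2,1).
General solution: K_1e^(4t)(1,1,0) + K_2e^(3t)(-3,-4,2) + K_3e^(-2t)(-2,-2,1).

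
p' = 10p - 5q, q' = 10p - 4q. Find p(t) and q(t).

Coefficient matrix A = [[10, -5], [10, -4]].
Characteristic polynomial det(A - λI) = λ^2 - 6λ + 10 = 0.
Eigenvalues λ = 3 ± i (complex conjugate pair).
For λ=3+i: an eigenvector is (-2,-3) - i(1,1) = (-2 - i, -3 - i).
A real fundamental pair from Re and Im of e^((3+i)t)v: X_1 = e^(3t)(cos(t)·(-2,-3) + sin(t)·(1,1)), X_2 = e^(3t)(sin(t)·(-2,-3) - cos(t)·(1,1)).
General solution: K_1X_1 + K_2X_2.

p(t) = K_1e^(3t)sin(t) - 2K_1e^(3t)cos(t) - 2K_2e^(3t)sin(t) - K_2e^(3t)cos(t), q(t) = K_1e^(3t)sin(t) - 3K_1e^(3t)cos(t) - 3K_2e^(3t)sin(t) - K_2e^(3t)cos(t)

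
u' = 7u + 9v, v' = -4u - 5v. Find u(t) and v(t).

u(t) = 3c_1e^(t) + 3c_2te^(t) - c_2e^(t), v(t) = -2c_1e^(t) - 2c_2te^(t) + c_2e^(t)

Coefficient matrix A = [[7, 9], [-4, -5]].
Characteristic polynomial det(A - λI) = λ^2 - 2λ + 1 = 0.
Single eigenvalue λ = 1 with algebraic multiplicity 2.
Eigenvector v = (3,-2); generalized eigenvector w with (A-λI)w=v is (-1,1).
General solution: e^(t)[c_1·v + c_2·(t·v + w)].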